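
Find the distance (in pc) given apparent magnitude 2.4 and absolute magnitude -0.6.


d = 10^((m - M + 5)/5) = 10^((2.4 - -0.6 + 5)/5) = 39.8107

39.8107 pc


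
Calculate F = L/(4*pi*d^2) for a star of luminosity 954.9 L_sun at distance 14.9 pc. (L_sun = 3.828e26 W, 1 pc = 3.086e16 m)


F = L / (4*pi*d^2) = 3.655e+29 / (4*pi*(4.598e+17)^2) = 1.376e-07

1.376e-07 W/m^2


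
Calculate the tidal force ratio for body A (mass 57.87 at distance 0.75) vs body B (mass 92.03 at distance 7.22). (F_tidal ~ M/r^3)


Ratio = (M1/r1^3) / (M2/r2^3) = (57.87/0.75^3) / (92.03/7.22^3) = 560.9858

560.9858


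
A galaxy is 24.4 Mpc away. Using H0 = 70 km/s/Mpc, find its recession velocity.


v = H0 * d = 70 * 24.4 = 1708.0

1708.0 km/s


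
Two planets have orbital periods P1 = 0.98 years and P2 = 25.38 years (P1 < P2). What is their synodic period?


1/P_syn = |1/P1 - 1/P2| = |1/0.98 - 1/25.38| => P_syn = 1.0194

1.0194 years


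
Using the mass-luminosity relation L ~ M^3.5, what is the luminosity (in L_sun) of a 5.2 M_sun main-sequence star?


L/L_sun = (M/M_sun)^3.5 = 5.2^3.5 = 320.6356

320.6356 L_sun


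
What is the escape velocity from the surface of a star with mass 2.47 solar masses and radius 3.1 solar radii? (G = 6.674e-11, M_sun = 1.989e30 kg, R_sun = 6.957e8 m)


M = 2.47 * 1.989e30 kg = 4.91283e+30 kg; R = 3.1 * 6.957e8 m = 2.15667e+09 m. v_esc = sqrt(2GM/R) = sqrt(2 * 6.674e-11 * 4.91283e+30 / 2.15667e+09) = 551419.4981

551419.4981 m/s


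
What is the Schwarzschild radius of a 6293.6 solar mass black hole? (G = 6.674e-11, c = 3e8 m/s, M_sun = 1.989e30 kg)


M = 6293.6 * 1.989e30 kg = 1.25179704e+34 kg. rs = 2GM/c^2 = 2 * 6.674e-11 * 1.25179704e+34 / (3e8)^2 = 1.857e+07

1.857e+07 m


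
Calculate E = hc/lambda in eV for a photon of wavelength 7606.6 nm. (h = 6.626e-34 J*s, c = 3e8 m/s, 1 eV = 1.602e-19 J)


E = hc/lambda = 6.626e-34 * 3e8 / 7.607e-06 = 2.613e-20 J = 0.1631 eV

0.1631 eV


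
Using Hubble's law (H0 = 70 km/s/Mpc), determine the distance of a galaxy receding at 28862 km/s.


d = v / H0 = 28862 / 70 = 412.3143

412.3143 Mpc


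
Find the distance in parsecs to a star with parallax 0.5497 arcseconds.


d = 1/p = 1/0.5497 = 1.8192

1.8192 pc


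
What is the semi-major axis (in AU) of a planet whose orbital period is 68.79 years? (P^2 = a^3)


a = P^(2/3) = 68.79^(2/3) = 16.7887

16.7887 AU


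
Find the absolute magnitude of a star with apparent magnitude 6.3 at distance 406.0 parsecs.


M = m - 5*log10(d) + 5 = 6.3 - 5*log10(406.0) + 5 = -1.7426

-1.7426


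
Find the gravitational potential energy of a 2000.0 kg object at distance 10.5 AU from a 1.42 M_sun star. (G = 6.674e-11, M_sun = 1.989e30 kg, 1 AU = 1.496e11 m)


M = 1.42 * 1.989e30 kg = 2.82438e+30 kg; r = 10.5 AU * 1.496e11 m/AU = 1.5708e+12 m. U = -GM*m/r = -(6.674e-11 * 2.82438e+30 * 2000.0) / 1.5708e+12 = -2.400e+11

-2.400e+11 J


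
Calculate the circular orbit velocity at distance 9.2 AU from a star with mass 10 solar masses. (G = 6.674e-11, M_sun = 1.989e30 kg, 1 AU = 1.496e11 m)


v = sqrt(GM/r) = sqrt(6.674e-11 * 1.989e+31 / 1.376e+12) = 31056.3764

31056.3764 m/s


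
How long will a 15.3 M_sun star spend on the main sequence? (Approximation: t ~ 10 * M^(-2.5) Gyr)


t = 10 * M^(-2.5) = 10 * 15.3^(-2.5) = 0.0109

0.0109 Gyr


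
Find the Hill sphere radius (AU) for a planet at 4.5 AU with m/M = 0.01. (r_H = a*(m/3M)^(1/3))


r_H = a * (m/3M)^(1/3) = 4.5 * (0.01/3)^(1/3) = 0.6722

0.6722 AU


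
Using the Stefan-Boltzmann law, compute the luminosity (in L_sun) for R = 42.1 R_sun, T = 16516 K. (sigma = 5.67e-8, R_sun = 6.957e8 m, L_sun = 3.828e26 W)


R = 42.1 * 6.957e8 m = 2.928897e+10 m. L = 4*pi*R^2*sigma*T^4 = 4*pi*(2.928897e+10)^2 * 5.67e-8 * 16516^4 = 4.548001698e+31 W. L/L_sun = 4.548001698e+31 / 3.828e26 = 118808.8218

118808.8218 L_sun


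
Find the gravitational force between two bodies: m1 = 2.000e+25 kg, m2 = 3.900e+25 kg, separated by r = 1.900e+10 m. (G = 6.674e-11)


F = G*m1*m2/r^2 = 6.674e-11 * 2.000e+25 * 3.900e+25 / (1.900e+10)^2 = 6.674e-11 * 7.800e+50 / 3.610e+20 = 1.442e+20

1.442e+20 N


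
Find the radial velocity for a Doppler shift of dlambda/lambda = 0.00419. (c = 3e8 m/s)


v = (dlambda/lambda) * c = 0.00419 * 3e8 = 1.257e+06

1.257e+06 m/s


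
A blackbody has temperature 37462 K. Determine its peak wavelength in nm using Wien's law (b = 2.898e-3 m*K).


lam_max = b / T = 2.898e-3 / 37462 = 7.736e-08 m = 77.3584 nm

77.3584 nm


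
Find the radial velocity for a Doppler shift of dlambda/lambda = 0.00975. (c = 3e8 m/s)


v = (dlambda/lambda) * c = 0.00975 * 3e8 = 2.925e+06

2.925e+06 m/s


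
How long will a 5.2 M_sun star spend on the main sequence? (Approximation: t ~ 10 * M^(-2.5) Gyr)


t = 10 * M^(-2.5) = 10 * 5.2^(-2.5) = 0.1622

0.1622 Gyr


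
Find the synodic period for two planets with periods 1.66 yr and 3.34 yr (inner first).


1/P_syn = |1/P1 - 1/P2| = |1/1.66 - 1/3.34| => P_syn = 3.3002

3.3002 years


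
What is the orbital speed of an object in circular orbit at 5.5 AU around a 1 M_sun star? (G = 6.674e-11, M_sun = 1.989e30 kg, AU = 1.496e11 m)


v = sqrt(GM/r) = sqrt(6.674e-11 * 1.989e+30 / 8.228e+11) = 12701.7439

12701.7439 m/s


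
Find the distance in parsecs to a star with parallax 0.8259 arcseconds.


d = 1/p = 1/0.8259 = 1.2108

1.2108 pc


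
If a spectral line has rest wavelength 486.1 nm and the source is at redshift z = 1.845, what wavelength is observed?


lam_obs = lam_emit * (1 + z) = 486.1 * (1 + 1.845) = 1382.9545

1382.9545 nm


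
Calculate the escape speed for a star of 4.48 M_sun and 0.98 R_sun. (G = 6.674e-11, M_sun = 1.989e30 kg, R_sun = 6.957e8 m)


M = 4.48 * 1.989e30 kg = 8.91072e+30 kg; R = 0.98 * 6.957e8 m = 6.81786e+08 m. v_esc = sqrt(2GM/R) = sqrt(2 * 6.674e-11 * 8.91072e+30 / 6.81786e+08) = 1.321e+06

1.321e+06 m/s


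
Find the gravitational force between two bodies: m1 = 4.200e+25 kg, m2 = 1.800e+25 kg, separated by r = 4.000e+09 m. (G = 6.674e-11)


F = G*m1*m2/r^2 = 6.674e-11 * 4.200e+25 * 1.800e+25 / (4.000e+09)^2 = 6.674e-11 * 7.560e+50 / 1.600e+19 = 3.153e+21

3.153e+21 N


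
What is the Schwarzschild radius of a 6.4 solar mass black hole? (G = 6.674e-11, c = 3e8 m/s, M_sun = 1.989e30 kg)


M = 6.4 * 1.989e30 kg = 1.27296e+31 kg. rs = 2GM/c^2 = 2 * 6.674e-11 * 1.27296e+31 / (3e8)^2 = 18879.4112

18879.4112 m


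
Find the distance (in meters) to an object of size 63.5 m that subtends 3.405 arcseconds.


D = size / theta_rad, theta_rad = 3.405 * pi/(180*3600) = 1.651e-05, D = 3.847e+06

3.847e+06 m


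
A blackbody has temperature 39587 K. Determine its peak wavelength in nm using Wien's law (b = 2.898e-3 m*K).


lam_max = b / T = 2.898e-3 / 39587 = 7.321e-08 m = 73.2059 nm

73.2059 nm


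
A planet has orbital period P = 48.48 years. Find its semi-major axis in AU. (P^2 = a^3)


a = P^(2/3) = 48.48^(2/3) = 13.2956

13.2956 AU


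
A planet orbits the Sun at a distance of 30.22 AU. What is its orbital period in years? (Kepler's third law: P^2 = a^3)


P = a^(3/2) = 30.22^1.5 = 166.1276

166.1276 years


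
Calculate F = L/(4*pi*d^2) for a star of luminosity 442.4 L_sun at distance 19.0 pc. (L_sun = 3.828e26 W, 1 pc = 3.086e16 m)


F = L / (4*pi*d^2) = 1.694e+29 / (4*pi*(5.863e+17)^2) = 3.920e-08

3.920e-08 W/m^2


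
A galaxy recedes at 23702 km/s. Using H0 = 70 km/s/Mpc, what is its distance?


d = v / H0 = 23702 / 70 = 338.6

338.6 Mpc


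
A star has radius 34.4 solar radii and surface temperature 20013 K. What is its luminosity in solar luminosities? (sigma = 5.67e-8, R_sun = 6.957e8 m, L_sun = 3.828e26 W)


R = 34.4 * 6.957e8 m = 2.393208e+10 m. L = 4*pi*R^2*sigma*T^4 = 4*pi*(2.393208e+10)^2 * 5.67e-8 * 20013^4 = 6.546400876e+31 W. L/L_sun = 6.546400876e+31 / 3.828e26 = 171013.607

171013.607 L_sun


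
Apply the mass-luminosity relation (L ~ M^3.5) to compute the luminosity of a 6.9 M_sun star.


L/L_sun = (M/M_sun)^3.5 = 6.9^3.5 = 862.9225

862.9225 L_sun


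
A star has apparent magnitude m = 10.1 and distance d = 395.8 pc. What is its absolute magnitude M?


M = m - 5*log10(d) + 5 = 10.1 - 5*log10(395.8) + 5 = 2.1126

2.1126


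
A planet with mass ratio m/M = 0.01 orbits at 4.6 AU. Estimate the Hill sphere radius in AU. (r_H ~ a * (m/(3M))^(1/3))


r_H = a * (m/3M)^(1/3) = 4.6 * (0.01/3)^(1/3) = 0.6871

0.6871 AU


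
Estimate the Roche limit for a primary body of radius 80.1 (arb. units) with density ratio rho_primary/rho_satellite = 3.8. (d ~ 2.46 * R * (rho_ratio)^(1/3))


d_Roche = 2.46 * 80.1 * 3.8^(1/3) = 307.4885

307.4885


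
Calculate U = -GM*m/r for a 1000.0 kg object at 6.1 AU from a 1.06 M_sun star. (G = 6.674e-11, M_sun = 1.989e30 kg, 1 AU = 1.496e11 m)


M = 1.06 * 1.989e30 kg = 2.10834e+30 kg; r = 6.1 AU * 1.496e11 m/AU = 9.1256e+11 m. U = -GM*m/r = -(6.674e-11 * 2.10834e+30 * 1000.0) / 9.1256e+11 = -1.542e+11

-1.542e+11 J


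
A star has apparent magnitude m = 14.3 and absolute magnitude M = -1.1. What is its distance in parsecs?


d = 10^((m - M + 5)/5) = 10^((14.3 - -1.1 + 5)/5) = 12022.6443

12022.6443 pc


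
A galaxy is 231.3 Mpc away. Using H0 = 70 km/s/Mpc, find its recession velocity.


v = H0 * d = 70 * 231.3 = 16191.0

16191.0 km/s


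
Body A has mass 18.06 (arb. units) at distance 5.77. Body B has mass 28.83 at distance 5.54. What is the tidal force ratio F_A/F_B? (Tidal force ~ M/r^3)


Ratio = (M1/r1^3) / (M2/r2^3) = (18.06/5.77^3) / (28.83/5.54^3) = 0.5545

0.5545


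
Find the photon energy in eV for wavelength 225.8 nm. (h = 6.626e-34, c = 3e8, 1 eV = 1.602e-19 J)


E = hc/lambda = 6.626e-34 * 3e8 / 2.258e-07 = 8.803e-19 J = 5.4952 eV

5.4952 eV


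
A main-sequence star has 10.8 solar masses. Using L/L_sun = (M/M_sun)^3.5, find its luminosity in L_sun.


L/L_sun = (M/M_sun)^3.5 = 10.8^3.5 = 4139.8361

4139.8361 L_sun


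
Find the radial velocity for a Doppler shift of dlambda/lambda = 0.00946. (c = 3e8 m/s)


v = (dlambda/lambda) * c = 0.00946 * 3e8 = 2.838e+06

2.838e+06 m/s


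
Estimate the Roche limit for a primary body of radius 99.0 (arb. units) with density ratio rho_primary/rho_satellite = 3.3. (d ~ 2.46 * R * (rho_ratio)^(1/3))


d_Roche = 2.46 * 99.0 * 3.3^(1/3) = 362.5837

362.5837


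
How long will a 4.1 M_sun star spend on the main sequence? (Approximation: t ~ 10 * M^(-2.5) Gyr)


t = 10 * M^(-2.5) = 10 * 4.1^(-2.5) = 0.2938

0.2938 Gyr


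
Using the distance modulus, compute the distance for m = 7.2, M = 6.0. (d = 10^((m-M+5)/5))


d = 10^((m - M + 5)/5) = 10^((7.2 - 6.0 + 5)/5) = 17.378

17.378 pc


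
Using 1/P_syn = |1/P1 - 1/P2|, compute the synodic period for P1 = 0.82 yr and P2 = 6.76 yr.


1/P_syn = |1/P1 - 1/P2| = |1/0.82 - 1/6.76| => P_syn = 0.9332

0.9332 years


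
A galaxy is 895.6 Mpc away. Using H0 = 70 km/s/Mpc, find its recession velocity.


v = H0 * d = 70 * 895.6 = 62692.0

62692.0 km/s


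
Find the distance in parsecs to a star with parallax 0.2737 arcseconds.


d = 1/p = 1/0.2737 = 3.6536

3.6536 pc


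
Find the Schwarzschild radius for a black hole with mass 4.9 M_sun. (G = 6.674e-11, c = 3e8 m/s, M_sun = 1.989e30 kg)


M = 4.9 * 1.989e30 kg = 9.7461e+30 kg. rs = 2GM/c^2 = 2 * 6.674e-11 * 9.7461e+30 / (3e8)^2 = 14454.5492

14454.5492 m


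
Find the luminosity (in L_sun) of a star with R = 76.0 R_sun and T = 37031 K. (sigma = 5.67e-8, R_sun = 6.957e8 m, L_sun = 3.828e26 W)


R = 76.0 * 6.957e8 m = 5.28732e+10 m. L = 4*pi*R^2*sigma*T^4 = 4*pi*(5.28732e+10)^2 * 5.67e-8 * 37031^4 = 3.745638622e+33 W. L/L_sun = 3.745638622e+33 / 3.828e26 = 9.785e+06

9.785e+06 L_sun


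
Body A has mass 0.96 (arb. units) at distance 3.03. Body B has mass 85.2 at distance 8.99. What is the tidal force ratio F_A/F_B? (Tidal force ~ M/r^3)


Ratio = (M1/r1^3) / (M2/r2^3) = (0.96/3.03^3) / (85.2/8.99^3) = 0.2943

0.2943


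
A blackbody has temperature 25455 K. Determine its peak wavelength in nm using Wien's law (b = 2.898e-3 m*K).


lam_max = b / T = 2.898e-3 / 25455 = 1.138e-07 m = 113.848 nm

113.848 nm


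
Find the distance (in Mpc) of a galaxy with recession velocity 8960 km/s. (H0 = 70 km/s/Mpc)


d = v / H0 = 8960 / 70 = 128.0

128.0 Mpc


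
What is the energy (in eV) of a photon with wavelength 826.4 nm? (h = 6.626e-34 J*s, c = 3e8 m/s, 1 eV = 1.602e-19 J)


E = hc/lambda = 6.626e-34 * 3e8 / 8.264e-07 = 2.405e-19 J = 1.5015 eV

1.5015 eV


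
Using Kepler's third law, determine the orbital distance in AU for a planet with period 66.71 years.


a = P^(2/3) = 66.71^(2/3) = 16.4485

16.4485 AU


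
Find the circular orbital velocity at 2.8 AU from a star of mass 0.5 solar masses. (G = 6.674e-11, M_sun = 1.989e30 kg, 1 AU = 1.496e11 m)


v = sqrt(GM/r) = sqrt(6.674e-11 * 9.945e+29 / 4.189e+11) = 12587.8246

12587.8246 m/s


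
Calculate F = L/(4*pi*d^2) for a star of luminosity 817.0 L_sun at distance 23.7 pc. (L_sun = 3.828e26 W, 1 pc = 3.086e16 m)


F = L / (4*pi*d^2) = 3.127e+29 / (4*pi*(7.314e+17)^2) = 4.653e-08

4.653e-08 W/m^2


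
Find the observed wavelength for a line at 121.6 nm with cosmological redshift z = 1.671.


lam_obs = lam_emit * (1 + z) = 121.6 * (1 + 1.671) = 324.7936

324.7936 nm


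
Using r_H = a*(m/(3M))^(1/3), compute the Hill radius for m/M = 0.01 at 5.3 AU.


r_H = a * (m/3M)^(1/3) = 5.3 * (0.01/3)^(1/3) = 0.7917

0.7917 AU


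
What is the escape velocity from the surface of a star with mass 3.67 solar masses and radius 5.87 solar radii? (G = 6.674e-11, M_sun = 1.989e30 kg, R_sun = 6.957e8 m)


M = 3.67 * 1.989e30 kg = 7.29963e+30 kg; R = 5.87 * 6.957e8 m = 4.083759e+09 m. v_esc = sqrt(2GM/R) = sqrt(2 * 6.674e-11 * 7.29963e+30 / 4.083759e+09) = 488459.3986

488459.3986 m/s


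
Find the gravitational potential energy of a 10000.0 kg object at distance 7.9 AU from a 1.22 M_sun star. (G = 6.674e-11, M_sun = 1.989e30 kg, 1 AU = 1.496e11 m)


M = 1.22 * 1.989e30 kg = 2.42658e+30 kg; r = 7.9 AU * 1.496e11 m/AU = 1.18184e+12 m. U = -GM*m/r = -(6.674e-11 * 2.42658e+30 * 10000.0) / 1.18184e+12 = -1.370e+12

-1.370e+12 J


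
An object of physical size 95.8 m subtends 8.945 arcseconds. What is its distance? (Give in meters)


D = size / theta_rad, theta_rad = 8.945 * pi/(180*3600) = 4.337e-05, D = 2.209e+06

2.209e+06 m


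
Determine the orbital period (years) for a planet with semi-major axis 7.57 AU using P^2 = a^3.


P = a^(3/2) = 7.57^1.5 = 20.8278

20.8278 years


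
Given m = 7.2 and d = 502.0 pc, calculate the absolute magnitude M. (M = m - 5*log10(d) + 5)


M = m - 5*log10(d) + 5 = 7.2 - 5*log10(502.0) + 5 = -1.3035

-1.3035


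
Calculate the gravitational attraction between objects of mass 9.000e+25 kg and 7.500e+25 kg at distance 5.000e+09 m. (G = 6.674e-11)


F = G*m1*m2/r^2 = 6.674e-11 * 9.000e+25 * 7.500e+25 / (5.000e+09)^2 = 6.674e-11 * 6.750e+51 / 2.500e+19 = 1.802e+22

1.802e+22 N


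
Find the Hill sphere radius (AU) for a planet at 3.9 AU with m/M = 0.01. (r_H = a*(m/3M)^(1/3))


r_H = a * (m/3M)^(1/3) = 3.9 * (0.01/3)^(1/3) = 0.5826

0.5826 AU


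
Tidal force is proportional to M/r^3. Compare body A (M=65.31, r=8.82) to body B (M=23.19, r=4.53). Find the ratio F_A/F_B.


Ratio = (M1/r1^3) / (M2/r2^3) = (65.31/8.82^3) / (23.19/4.53^3) = 0.3816

0.3816


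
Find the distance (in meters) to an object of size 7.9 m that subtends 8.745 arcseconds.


D = size / theta_rad, theta_rad = 8.745 * pi/(180*3600) = 4.240e-05, D = 186334.1303

186334.1303 m


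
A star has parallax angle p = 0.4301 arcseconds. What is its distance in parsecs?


d = 1/p = 1/0.4301 = 2.325

2.325 pc


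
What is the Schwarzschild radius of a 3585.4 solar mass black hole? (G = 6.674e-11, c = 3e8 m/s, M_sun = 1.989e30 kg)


M = 3585.4 * 1.989e30 kg = 7.1313606e+33 kg. rs = 2GM/c^2 = 2 * 6.674e-11 * 7.1313606e+33 / (3e8)^2 = 1.058e+07

1.058e+07 m


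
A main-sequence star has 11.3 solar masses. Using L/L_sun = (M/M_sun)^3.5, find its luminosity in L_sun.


L/L_sun = (M/M_sun)^3.5 = 11.3^3.5 = 4850.3665

4850.3665 L_sun


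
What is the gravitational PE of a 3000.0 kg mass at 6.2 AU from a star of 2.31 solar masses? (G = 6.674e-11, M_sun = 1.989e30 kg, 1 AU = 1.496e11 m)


M = 2.31 * 1.989e30 kg = 4.59459e+30 kg; r = 6.2 AU * 1.496e11 m/AU = 9.2752e+11 m. U = -GM*m/r = -(6.674e-11 * 4.59459e+30 * 3000.0) / 9.2752e+11 = -9.918e+11

-9.918e+11 J


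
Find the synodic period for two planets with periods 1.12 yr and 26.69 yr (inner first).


1/P_syn = |1/P1 - 1/P2| = |1/1.12 - 1/26.69| => P_syn = 1.1691

1.1691 years


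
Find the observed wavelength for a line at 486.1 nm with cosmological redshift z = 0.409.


lam_obs = lam_emit * (1 + z) = 486.1 * (1 + 0.409) = 684.9149

684.9149 nm


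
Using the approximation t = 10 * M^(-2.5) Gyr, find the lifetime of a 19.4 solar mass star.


t = 10 * M^(-2.5) = 10 * 19.4^(-2.5) = 0.006

0.006 Gyr


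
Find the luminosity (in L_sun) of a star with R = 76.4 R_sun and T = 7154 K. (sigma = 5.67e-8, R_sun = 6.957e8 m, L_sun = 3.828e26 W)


R = 76.4 * 6.957e8 m = 5.315148e+10 m. L = 4*pi*R^2*sigma*T^4 = 4*pi*(5.315148e+10)^2 * 5.67e-8 * 7154^4 = 5.272534013e+30 W. L/L_sun = 5.272534013e+30 / 3.828e26 = 13773.5998

13773.5998 L_sun


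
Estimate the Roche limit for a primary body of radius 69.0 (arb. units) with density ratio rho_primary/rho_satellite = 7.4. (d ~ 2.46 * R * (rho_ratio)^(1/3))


d_Roche = 2.46 * 69.0 * 7.4^(1/3) = 330.7715

330.7715


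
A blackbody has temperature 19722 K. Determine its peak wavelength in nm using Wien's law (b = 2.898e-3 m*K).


lam_max = b / T = 2.898e-3 / 19722 = 1.469e-07 m = 146.9425 nm

146.9425 nm


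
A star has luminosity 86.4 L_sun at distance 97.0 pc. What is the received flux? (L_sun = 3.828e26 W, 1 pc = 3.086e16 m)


F = L / (4*pi*d^2) = 3.307e+28 / (4*pi*(2.993e+18)^2) = 2.937e-10

2.937e-10 W/m^2


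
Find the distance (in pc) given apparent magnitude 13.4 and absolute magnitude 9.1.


d = 10^((m - M + 5)/5) = 10^((13.4 - 9.1 + 5)/5) = 72.4436

72.4436 pc


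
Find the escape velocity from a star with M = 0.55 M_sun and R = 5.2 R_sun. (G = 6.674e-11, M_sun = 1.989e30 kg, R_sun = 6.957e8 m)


M = 0.55 * 1.989e30 kg = 1.09395e+30 kg; R = 5.2 * 6.957e8 m = 3.61764e+09 m. v_esc = sqrt(2GM/R) = sqrt(2 * 6.674e-11 * 1.09395e+30 / 3.61764e+09) = 200906.5805

200906.5805 m/s


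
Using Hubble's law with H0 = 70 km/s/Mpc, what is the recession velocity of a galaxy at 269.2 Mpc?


v = H0 * d = 70 * 269.2 = 18844.0

18844.0 km/s


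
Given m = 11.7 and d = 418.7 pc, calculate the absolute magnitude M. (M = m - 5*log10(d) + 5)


M = m - 5*log10(d) + 5 = 11.7 - 5*log10(418.7) + 5 = 3.5905

3.5905


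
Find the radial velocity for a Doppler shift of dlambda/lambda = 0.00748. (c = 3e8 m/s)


v = (dlambda/lambda) * c = 0.00748 * 3e8 = 2.244e+06

2.244e+06 m/s


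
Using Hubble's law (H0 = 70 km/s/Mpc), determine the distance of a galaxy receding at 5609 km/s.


d = v / H0 = 5609 / 70 = 80.1286

80.1286 Mpc


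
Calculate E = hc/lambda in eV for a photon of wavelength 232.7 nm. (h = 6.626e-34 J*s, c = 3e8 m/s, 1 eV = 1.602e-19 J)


E = hc/lambda = 6.626e-34 * 3e8 / 2.327e-07 = 8.542e-19 J = 5.3323 eV

5.3323 eV


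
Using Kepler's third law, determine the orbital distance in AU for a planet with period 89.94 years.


a = P^(2/3) = 89.94^(2/3) = 20.0741

20.0741 AU


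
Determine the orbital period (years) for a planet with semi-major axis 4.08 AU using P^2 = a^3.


P = a^(3/2) = 4.08^1.5 = 8.2412

8.2412 years


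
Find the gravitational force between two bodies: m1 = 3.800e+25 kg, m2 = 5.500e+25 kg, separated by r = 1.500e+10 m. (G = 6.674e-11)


F = G*m1*m2/r^2 = 6.674e-11 * 3.800e+25 * 5.500e+25 / (1.500e+10)^2 = 6.674e-11 * 2.090e+51 / 2.250e+20 = 6.199e+20

6.199e+20 N


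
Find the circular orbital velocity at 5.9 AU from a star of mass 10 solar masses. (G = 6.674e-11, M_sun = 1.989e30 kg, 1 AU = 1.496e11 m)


v = sqrt(GM/r) = sqrt(6.674e-11 * 1.989e+31 / 8.826e+11) = 38780.972

38780.972 m/s


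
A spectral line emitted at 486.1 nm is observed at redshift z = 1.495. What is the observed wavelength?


lam_obs = lam_emit * (1 + z) = 486.1 * (1 + 1.495) = 1212.8195

1212.8195 nm


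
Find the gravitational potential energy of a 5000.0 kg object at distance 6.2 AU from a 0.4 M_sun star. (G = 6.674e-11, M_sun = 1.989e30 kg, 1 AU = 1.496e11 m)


M = 0.4 * 1.989e30 kg = 7.956e+29 kg; r = 6.2 AU * 1.496e11 m/AU = 9.2752e+11 m. U = -GM*m/r = -(6.674e-11 * 7.956e+29 * 5000.0) / 9.2752e+11 = -2.862e+11

-2.862e+11 J


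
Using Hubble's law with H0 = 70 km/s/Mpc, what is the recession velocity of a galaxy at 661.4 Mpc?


v = H0 * d = 70 * 661.4 = 46298.0

46298.0 km/s


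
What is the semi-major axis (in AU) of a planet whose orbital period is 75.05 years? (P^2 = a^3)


a = P^(2/3) = 75.05^(2/3) = 17.7924

17.7924 AU


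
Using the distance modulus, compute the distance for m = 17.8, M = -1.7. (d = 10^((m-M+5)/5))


d = 10^((m - M + 5)/5) = 10^((17.8 - -1.7 + 5)/5) = 79432.8235

79432.8235 pc


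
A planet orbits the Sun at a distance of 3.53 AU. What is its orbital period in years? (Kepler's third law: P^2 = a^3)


P = a^(3/2) = 3.53^1.5 = 6.6323

6.6323 years


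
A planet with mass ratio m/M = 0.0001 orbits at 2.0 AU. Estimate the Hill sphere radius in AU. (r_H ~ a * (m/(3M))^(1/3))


r_H = a * (m/3M)^(1/3) = 2.0 * (0.0001/3)^(1/3) = 0.0644

0.0644 AU


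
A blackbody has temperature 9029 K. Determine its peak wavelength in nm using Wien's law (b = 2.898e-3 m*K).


lam_max = b / T = 2.898e-3 / 9029 = 3.210e-07 m = 320.9658 nm

320.9658 nm


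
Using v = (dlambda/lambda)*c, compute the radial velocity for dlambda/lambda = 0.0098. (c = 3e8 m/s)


v = (dlambda/lambda) * c = 0.0098 * 3e8 = 2.940e+06

2.940e+06 m/s


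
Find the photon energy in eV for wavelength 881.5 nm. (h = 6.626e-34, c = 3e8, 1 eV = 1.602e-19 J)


E = hc/lambda = 6.626e-34 * 3e8 / 8.815e-07 = 2.255e-19 J = 1.4076 eV

1.4076 eV


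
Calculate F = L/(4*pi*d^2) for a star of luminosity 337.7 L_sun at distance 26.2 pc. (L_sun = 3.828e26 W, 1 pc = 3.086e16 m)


F = L / (4*pi*d^2) = 1.293e+29 / (4*pi*(8.085e+17)^2) = 1.574e-08

1.574e-08 W/m^2


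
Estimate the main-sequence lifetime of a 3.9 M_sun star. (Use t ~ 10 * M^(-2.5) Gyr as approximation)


t = 10 * M^(-2.5) = 10 * 3.9^(-2.5) = 0.3329

0.3329 Gyr


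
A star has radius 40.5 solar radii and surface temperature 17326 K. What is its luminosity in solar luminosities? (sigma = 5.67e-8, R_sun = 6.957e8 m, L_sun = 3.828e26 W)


R = 40.5 * 6.957e8 m = 2.817585e+10 m. L = 4*pi*R^2*sigma*T^4 = 4*pi*(2.817585e+10)^2 * 5.67e-8 * 17326^4 = 5.097300255e+31 W. L/L_sun = 5.097300255e+31 / 3.828e26 = 133158.3139

133158.3139 L_sun


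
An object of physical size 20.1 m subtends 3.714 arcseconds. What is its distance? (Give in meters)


D = size / theta_rad, theta_rad = 3.714 * pi/(180*3600) = 1.801e-05, D = 1.116e+06

1.116e+06 m


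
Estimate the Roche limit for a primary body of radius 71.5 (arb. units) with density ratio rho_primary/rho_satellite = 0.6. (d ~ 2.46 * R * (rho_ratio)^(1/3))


d_Roche = 2.46 * 71.5 * 0.6^(1/3) = 148.3514

148.3514


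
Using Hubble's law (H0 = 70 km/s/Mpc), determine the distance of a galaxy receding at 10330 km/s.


d = v / H0 = 10330 / 70 = 147.5714

147.5714 Mpc


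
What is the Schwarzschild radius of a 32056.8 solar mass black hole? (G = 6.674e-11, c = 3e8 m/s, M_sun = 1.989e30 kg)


M = 32056.8 * 1.989e30 kg = 6.37609752e+34 kg. rs = 2GM/c^2 = 2 * 6.674e-11 * 6.37609752e+34 / (3e8)^2 = 9.456e+07

9.456e+07 m


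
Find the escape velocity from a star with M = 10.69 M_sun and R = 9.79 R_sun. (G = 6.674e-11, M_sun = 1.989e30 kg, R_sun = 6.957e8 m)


M = 10.69 * 1.989e30 kg = 2.126241e+31 kg; R = 9.79 * 6.957e8 m = 6.810903e+09 m. v_esc = sqrt(2GM/R) = sqrt(2 * 6.674e-11 * 2.126241e+31 / 6.810903e+09) = 645523.4084

645523.4084 m/s


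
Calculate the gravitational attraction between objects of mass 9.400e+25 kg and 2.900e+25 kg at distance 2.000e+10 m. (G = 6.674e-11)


F = G*m1*m2/r^2 = 6.674e-11 * 9.400e+25 * 2.900e+25 / (2.000e+10)^2 = 6.674e-11 * 2.726e+51 / 4.000e+20 = 4.548e+20

4.548e+20 N


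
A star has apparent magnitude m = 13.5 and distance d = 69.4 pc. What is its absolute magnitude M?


M = m - 5*log10(d) + 5 = 13.5 - 5*log10(69.4) + 5 = 9.2932

9.2932


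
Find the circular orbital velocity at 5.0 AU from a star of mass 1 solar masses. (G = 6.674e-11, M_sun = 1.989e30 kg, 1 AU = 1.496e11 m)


v = sqrt(GM/r) = sqrt(6.674e-11 * 1.989e+30 / 7.480e+11) = 13321.7014

13321.7014 m/s


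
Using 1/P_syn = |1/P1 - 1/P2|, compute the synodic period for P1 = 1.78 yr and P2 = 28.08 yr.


1/P_syn = |1/P1 - 1/P2| = |1/1.78 - 1/28.08| => P_syn = 1.9005

1.9005 years


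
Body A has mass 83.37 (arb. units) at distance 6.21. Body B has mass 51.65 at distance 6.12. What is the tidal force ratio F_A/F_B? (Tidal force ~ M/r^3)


Ratio = (M1/r1^3) / (M2/r2^3) = (83.37/6.21^3) / (51.65/6.12^3) = 1.545

1.545


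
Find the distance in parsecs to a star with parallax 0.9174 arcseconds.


d = 1/p = 1/0.9174 = 1.09

1.09 pc


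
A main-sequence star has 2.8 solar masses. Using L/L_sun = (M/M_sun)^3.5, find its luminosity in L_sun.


L/L_sun = (M/M_sun)^3.5 = 2.8^3.5 = 36.7327

36.7327 L_sun


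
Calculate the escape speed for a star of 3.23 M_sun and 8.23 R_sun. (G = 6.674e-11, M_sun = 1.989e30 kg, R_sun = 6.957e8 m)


M = 3.23 * 1.989e30 kg = 6.42447e+30 kg; R = 8.23 * 6.957e8 m = 5.725611e+09 m. v_esc = sqrt(2GM/R) = sqrt(2 * 6.674e-11 * 6.42447e+30 / 5.725611e+09) = 387004.3374

387004.3374 m/s


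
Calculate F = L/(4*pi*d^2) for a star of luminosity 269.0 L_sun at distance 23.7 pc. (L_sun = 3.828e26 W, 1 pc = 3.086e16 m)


F = L / (4*pi*d^2) = 1.030e+29 / (4*pi*(7.314e+17)^2) = 1.532e-08

1.532e-08 W/m^2


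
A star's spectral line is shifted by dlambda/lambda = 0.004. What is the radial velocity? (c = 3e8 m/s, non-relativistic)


v = (dlambda/lambda) * c = 0.004 * 3e8 = 1.200e+06

1.200e+06 m/s


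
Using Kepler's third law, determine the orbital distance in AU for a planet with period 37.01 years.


a = P^(2/3) = 37.01^(2/3) = 11.1057

11.1057 AU


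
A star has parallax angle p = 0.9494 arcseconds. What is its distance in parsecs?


d = 1/p = 1/0.9494 = 1.0533

1.0533 pc


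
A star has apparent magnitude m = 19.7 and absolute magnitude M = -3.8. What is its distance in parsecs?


d = 10^((m - M + 5)/5) = 10^((19.7 - -3.8 + 5)/5) = 501187.2336

501187.2336 pc


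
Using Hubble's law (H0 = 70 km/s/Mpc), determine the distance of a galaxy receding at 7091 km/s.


d = v / H0 = 7091 / 70 = 101.3

101.3 Mpc


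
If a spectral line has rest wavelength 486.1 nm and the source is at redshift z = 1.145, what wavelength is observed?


lam_obs = lam_emit * (1 + z) = 486.1 * (1 + 1.145) = 1042.6845

1042.6845 nm


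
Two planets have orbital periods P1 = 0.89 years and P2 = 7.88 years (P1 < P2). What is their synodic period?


1/P_syn = |1/P1 - 1/P2| = |1/0.89 - 1/7.88| => P_syn = 1.0033

1.0033 years


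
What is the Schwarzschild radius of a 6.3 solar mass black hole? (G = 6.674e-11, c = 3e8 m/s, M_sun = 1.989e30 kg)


M = 6.3 * 1.989e30 kg = 1.25307e+31 kg. rs = 2GM/c^2 = 2 * 6.674e-11 * 1.25307e+31 / (3e8)^2 = 18584.4204

18584.4204 m


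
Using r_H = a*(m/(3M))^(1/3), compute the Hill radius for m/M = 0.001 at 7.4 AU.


r_H = a * (m/3M)^(1/3) = 7.4 * (0.001/3)^(1/3) = 0.5131

0.5131 AU


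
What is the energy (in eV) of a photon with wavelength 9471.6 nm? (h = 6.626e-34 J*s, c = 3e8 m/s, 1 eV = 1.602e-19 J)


E = hc/lambda = 6.626e-34 * 3e8 / 9.472e-06 = 2.099e-20 J = 0.131 eV

0.131 eV


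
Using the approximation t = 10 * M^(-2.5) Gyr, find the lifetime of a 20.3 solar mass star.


t = 10 * M^(-2.5) = 10 * 20.3^(-2.5) = 0.0054

0.0054 Gyr


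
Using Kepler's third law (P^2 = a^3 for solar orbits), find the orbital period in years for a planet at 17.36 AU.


P = a^(3/2) = 17.36^1.5 = 72.331

72.331 years


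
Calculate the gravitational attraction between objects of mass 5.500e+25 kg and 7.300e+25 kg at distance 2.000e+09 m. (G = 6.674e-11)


F = G*m1*m2/r^2 = 6.674e-11 * 5.500e+25 * 7.300e+25 / (2.000e+09)^2 = 6.674e-11 * 4.015e+51 / 4.000e+18 = 6.699e+22

6.699e+22 N


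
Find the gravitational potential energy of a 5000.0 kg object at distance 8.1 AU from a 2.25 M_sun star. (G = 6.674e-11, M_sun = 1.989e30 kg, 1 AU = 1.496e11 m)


M = 2.25 * 1.989e30 kg = 4.47525e+30 kg; r = 8.1 AU * 1.496e11 m/AU = 1.21176e+12 m. U = -GM*m/r = -(6.674e-11 * 4.47525e+30 * 5000.0) / 1.21176e+12 = -1.232e+12

-1.232e+12 J


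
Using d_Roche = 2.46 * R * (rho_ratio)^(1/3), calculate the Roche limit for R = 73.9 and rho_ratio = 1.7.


d_Roche = 2.46 * 73.9 * 1.7^(1/3) = 216.9681

216.9681


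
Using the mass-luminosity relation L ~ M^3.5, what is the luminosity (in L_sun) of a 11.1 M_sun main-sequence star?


L/L_sun = (M/M_sun)^3.5 = 11.1^3.5 = 4556.49

4556.49 L_sun


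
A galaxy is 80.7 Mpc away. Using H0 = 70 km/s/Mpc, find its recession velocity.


v = H0 * d = 70 * 80.7 = 5649.0

5649.0 km/s


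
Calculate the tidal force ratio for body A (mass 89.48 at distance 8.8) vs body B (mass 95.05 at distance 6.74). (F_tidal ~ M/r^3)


Ratio = (M1/r1^3) / (M2/r2^3) = (89.48/8.8^3) / (95.05/6.74^3) = 0.423

0.423


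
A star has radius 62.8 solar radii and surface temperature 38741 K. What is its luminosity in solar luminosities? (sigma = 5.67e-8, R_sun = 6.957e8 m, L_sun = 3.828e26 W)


R = 62.8 * 6.957e8 m = 4.368996e+10 m. L = 4*pi*R^2*sigma*T^4 = 4*pi*(4.368996e+10)^2 * 5.67e-8 * 38741^4 = 3.063652647e+33 W. L/L_sun = 3.063652647e+33 / 3.828e26 = 8.003e+06

8.003e+06 L_sun


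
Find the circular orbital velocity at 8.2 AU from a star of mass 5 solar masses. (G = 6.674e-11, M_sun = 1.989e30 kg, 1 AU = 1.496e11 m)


v = sqrt(GM/r) = sqrt(6.674e-11 * 9.945e+30 / 1.227e+12) = 23260.6996

23260.6996 m/s


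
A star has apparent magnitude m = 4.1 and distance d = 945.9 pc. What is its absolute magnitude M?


M = m - 5*log10(d) + 5 = 4.1 - 5*log10(945.9) + 5 = -5.7792

-5.7792


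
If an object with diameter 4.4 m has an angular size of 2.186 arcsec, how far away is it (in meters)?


D = size / theta_rad, theta_rad = 2.186 * pi/(180*3600) = 1.060e-05, D = 415171.6137

415171.6137 m


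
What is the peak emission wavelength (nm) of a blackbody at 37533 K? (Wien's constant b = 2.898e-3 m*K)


lam_max = b / T = 2.898e-3 / 37533 = 7.721e-08 m = 77.2121 nm

77.2121 nm


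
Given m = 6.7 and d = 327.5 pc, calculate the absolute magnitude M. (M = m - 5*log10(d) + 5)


M = m - 5*log10(d) + 5 = 6.7 - 5*log10(327.5) + 5 = -0.8761

-0.8761


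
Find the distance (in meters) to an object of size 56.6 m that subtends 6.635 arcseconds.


D = size / theta_rad, theta_rad = 6.635 * pi/(180*3600) = 3.217e-05, D = 1.760e+06

1.760e+06 m


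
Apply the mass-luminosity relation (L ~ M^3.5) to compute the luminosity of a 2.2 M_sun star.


L/L_sun = (M/M_sun)^3.5 = 2.2^3.5 = 15.7935

15.7935 L_sun


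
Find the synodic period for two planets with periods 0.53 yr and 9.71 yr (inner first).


1/P_syn = |1/P1 - 1/P2| = |1/0.53 - 1/9.71| => P_syn = 0.5606

0.5606 years


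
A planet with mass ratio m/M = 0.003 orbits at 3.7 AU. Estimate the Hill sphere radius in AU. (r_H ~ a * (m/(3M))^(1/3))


r_H = a * (m/3M)^(1/3) = 3.7 * (0.003/3)^(1/3) = 0.37

0.37 AU


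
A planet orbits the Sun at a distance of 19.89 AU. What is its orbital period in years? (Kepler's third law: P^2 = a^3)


P = a^(3/2) = 19.89^1.5 = 88.7058

88.7058 years


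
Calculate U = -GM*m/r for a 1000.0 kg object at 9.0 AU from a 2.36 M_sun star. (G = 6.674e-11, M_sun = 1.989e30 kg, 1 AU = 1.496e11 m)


M = 2.36 * 1.989e30 kg = 4.69404e+30 kg; r = 9.0 AU * 1.496e11 m/AU = 1.3464e+12 m. U = -GM*m/r = -(6.674e-11 * 4.69404e+30 * 1000.0) / 1.3464e+12 = -2.327e+11

-2.327e+11 J


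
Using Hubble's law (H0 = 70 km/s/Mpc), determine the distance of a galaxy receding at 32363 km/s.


d = v / H0 = 32363 / 70 = 462.3286

462.3286 Mpc


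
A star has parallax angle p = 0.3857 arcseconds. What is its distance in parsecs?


d = 1/p = 1/0.3857 = 2.5927

2.5927 pc


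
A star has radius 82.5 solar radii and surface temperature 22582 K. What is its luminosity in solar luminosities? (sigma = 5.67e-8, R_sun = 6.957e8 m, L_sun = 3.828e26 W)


R = 82.5 * 6.957e8 m = 5.739525e+10 m. L = 4*pi*R^2*sigma*T^4 = 4*pi*(5.739525e+10)^2 * 5.67e-8 * 22582^4 = 6.103717699e+32 W. L/L_sun = 6.103717699e+32 / 3.828e26 = 1.594e+06

1.594e+06 L_sun


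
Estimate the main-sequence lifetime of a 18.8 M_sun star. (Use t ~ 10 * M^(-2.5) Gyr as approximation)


t = 10 * M^(-2.5) = 10 * 18.8^(-2.5) = 0.0065

0.0065 Gyr


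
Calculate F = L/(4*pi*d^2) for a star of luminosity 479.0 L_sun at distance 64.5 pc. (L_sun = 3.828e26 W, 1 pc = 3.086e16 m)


F = L / (4*pi*d^2) = 1.834e+29 / (4*pi*(1.990e+18)^2) = 3.683e-09

3.683e-09 W/m^2


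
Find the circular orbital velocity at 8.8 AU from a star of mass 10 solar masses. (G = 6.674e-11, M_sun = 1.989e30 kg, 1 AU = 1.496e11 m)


v = sqrt(GM/r) = sqrt(6.674e-11 * 1.989e+31 / 1.316e+12) = 31754.3597

31754.3597 m/s


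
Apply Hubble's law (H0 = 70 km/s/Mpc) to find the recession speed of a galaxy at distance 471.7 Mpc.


v = H0 * d = 70 * 471.7 = 33019.0

33019.0 km/s


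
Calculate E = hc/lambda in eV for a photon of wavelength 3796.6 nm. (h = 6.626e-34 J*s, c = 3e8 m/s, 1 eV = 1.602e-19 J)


E = hc/lambda = 6.626e-34 * 3e8 / 3.797e-06 = 5.236e-20 J = 0.3268 eV

0.3268 eV


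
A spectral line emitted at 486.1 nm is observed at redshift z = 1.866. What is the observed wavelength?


lam_obs = lam_emit * (1 + z) = 486.1 * (1 + 1.866) = 1393.1626

1393.1626 nm


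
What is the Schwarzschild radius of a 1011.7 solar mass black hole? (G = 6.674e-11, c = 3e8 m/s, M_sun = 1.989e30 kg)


M = 1011.7 * 1.989e30 kg = 2.0122713e+33 kg. rs = 2GM/c^2 = 2 * 6.674e-11 * 2.0122713e+33 / (3e8)^2 = 2.984e+06

2.984e+06 m


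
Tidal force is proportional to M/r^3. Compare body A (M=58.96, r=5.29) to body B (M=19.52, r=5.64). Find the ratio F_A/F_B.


Ratio = (M1/r1^3) / (M2/r2^3) = (58.96/5.29^3) / (19.52/5.64^3) = 3.6606

3.6606


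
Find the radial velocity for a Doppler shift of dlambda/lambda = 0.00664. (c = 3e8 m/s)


v = (dlambda/lambda) * c = 0.00664 * 3e8 = 1.992e+06

1.992e+06 m/s


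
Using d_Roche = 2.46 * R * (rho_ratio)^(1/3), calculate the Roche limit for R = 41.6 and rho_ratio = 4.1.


d_Roche = 2.46 * 41.6 * 4.1^(1/3) = 163.7909

163.7909


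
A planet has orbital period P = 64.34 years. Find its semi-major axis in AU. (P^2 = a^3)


a = P^(2/3) = 64.34^(2/3) = 16.0566

16.0566 AU


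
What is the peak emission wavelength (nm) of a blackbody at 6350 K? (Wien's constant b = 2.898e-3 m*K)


lam_max = b / T = 2.898e-3 / 6350 = 4.564e-07 m = 456.378 nm

456.378 nm


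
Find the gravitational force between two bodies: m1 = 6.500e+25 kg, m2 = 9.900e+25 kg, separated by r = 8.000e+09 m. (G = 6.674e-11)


F = G*m1*m2/r^2 = 6.674e-11 * 6.500e+25 * 9.900e+25 / (8.000e+09)^2 = 6.674e-11 * 6.435e+51 / 6.400e+19 = 6.710e+21

6.710e+21 N


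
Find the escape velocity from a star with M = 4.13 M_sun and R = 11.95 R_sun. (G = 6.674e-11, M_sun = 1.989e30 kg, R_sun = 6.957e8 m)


M = 4.13 * 1.989e30 kg = 8.21457e+30 kg; R = 11.95 * 6.957e8 m = 8.313615e+09 m. v_esc = sqrt(2GM/R) = sqrt(2 * 6.674e-11 * 8.21457e+30 / 8.313615e+09) = 363166.3173

363166.3173 m/s


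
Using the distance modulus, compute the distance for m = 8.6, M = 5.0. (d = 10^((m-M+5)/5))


d = 10^((m - M + 5)/5) = 10^((8.6 - 5.0 + 5)/5) = 52.4807

52.4807 pc


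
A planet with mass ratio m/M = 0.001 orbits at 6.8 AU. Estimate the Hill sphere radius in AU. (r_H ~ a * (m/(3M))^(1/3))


r_H = a * (m/3M)^(1/3) = 6.8 * (0.001/3)^(1/3) = 0.4715

0.4715 AU


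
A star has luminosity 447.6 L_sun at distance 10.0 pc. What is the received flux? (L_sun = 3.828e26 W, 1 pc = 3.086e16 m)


F = L / (4*pi*d^2) = 1.713e+29 / (4*pi*(3.086e+17)^2) = 1.432e-07

1.432e-07 W/m^2


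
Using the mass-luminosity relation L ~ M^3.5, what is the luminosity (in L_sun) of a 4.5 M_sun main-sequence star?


L/L_sun = (M/M_sun)^3.5 = 4.5^3.5 = 193.3053

193.3053 L_sun


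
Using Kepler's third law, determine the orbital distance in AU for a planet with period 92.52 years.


a = P^(2/3) = 92.52^(2/3) = 20.4561

20.4561 AU


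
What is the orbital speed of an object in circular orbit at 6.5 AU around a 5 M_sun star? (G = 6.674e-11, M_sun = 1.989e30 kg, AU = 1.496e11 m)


v = sqrt(GM/r) = sqrt(6.674e-11 * 9.945e+30 / 9.724e+11) = 26126.0059

26126.0059 m/s


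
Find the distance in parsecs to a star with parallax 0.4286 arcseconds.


d = 1/p = 1/0.4286 = 2.3332

2.3332 pc


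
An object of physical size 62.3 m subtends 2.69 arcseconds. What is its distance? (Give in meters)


D = size / theta_rad, theta_rad = 2.69 * pi/(180*3600) = 1.304e-05, D = 4.777e+06

4.777e+06 m


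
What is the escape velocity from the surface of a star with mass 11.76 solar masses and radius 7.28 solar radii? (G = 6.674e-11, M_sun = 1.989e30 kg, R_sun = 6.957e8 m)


M = 11.76 * 1.989e30 kg = 2.339064e+31 kg; R = 7.28 * 6.957e8 m = 5.064696e+09 m. v_esc = sqrt(2GM/R) = sqrt(2 * 6.674e-11 * 2.339064e+31 / 5.064696e+09) = 785149.6837

785149.6837 m/s


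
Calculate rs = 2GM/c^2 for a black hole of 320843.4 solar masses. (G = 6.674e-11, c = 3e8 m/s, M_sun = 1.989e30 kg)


M = 320843.4 * 1.989e30 kg = 6.381575226e+35 kg. rs = 2GM/c^2 = 2 * 6.674e-11 * 6.381575226e+35 / (3e8)^2 = 9.465e+08

9.465e+08 m


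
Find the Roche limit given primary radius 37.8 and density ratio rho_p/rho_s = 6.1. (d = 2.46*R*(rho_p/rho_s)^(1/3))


d_Roche = 2.46 * 37.8 * 6.1^(1/3) = 169.904

169.904


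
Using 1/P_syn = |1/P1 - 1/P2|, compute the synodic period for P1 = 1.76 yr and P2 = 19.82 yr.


1/P_syn = |1/P1 - 1/P2| = |1/1.76 - 1/19.82| => P_syn = 1.9315

1.9315 years


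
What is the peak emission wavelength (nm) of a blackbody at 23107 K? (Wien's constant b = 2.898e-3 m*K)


lam_max = b / T = 2.898e-3 / 23107 = 1.254e-07 m = 125.4165 nm

125.4165 nm


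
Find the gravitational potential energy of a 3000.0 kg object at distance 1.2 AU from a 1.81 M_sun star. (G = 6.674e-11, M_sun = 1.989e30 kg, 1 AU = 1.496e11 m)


M = 1.81 * 1.989e30 kg = 3.60009e+30 kg; r = 1.2 AU * 1.496e11 m/AU = 1.7952e+11 m. U = -GM*m/r = -(6.674e-11 * 3.60009e+30 * 3000.0) / 1.7952e+11 = -4.015e+12

-4.015e+12 J


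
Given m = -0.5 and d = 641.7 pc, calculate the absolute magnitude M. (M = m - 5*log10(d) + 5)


M = m - 5*log10(d) + 5 = -0.5 - 5*log10(641.7) + 5 = -9.5367

-9.5367


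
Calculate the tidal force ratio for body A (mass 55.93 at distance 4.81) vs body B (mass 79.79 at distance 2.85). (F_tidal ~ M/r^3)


Ratio = (M1/r1^3) / (M2/r2^3) = (55.93/4.81^3) / (79.79/2.85^3) = 0.1458

0.1458


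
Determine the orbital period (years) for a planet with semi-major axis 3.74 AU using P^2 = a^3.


P = a^(3/2) = 3.74^1.5 = 7.2328

7.2328 years


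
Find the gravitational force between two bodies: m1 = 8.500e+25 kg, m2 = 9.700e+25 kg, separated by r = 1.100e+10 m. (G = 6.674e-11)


F = G*m1*m2/r^2 = 6.674e-11 * 8.500e+25 * 9.700e+25 / (1.100e+10)^2 = 6.674e-11 * 8.245e+51 / 1.210e+20 = 4.548e+21

4.548e+21 N
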